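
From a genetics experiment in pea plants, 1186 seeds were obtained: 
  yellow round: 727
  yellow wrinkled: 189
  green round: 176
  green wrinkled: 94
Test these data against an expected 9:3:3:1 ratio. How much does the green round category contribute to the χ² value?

Under the 9:3:3:1 hypothesis (Σ ratio = 16, N = 1186):
  yellow round: 1186 × 9/16 = 667.125
  yellow wrinkled: 1186 × 3/16 = 222.375
  green round: 1186 × 3/16 = 222.375
  green wrinkled: 1186 × 1/16 = 74.125
Contribution of green round: (176 − 222.375)² / 222.375 = 9.6712

9.671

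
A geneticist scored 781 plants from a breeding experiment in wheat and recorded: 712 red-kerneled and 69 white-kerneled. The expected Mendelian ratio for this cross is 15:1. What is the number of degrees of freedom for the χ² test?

1

A goodness-of-fit test with 2 phenotype classes has df = 2 − 1 = 1.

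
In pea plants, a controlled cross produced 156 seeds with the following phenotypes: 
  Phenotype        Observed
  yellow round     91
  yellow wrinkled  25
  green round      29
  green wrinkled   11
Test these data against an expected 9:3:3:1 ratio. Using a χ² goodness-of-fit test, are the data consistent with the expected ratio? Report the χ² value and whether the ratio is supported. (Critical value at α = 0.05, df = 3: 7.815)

Under the 9:3:3:1 hypothesis (Σ ratio = 16, N = 156):
  yellow round: 156 × 9/16 = 87.75
  yellow wrinkled: 156 × 3/16 = 29.25
  green round: 156 × 3/16 = 29.25
  green wrinkled: 156 × 1/16 = 9.75
χ² = Σ (O − E)² / E
  yellow round: (91 − 87.75)² / 87.75 = 0.1204
  yellow wrinkled: (25 − 29.25)² / 29.25 = 0.6175
  green round: (29 − 29.25)² / 29.25 = 0.0021
  green wrinkled: (11 − 9.75)² / 9.75 = 0.1603
χ² = 0.1204 + 0.6175 + 0.0021 + 0.1603 = 0.9003 ≈ 0.900
Degrees of freedom = 4 − 1 = 3; critical value at α = 0.05 is 7.815.
Since 0.900 < 7.815, we fail to reject the null hypothesis — the data are consistent with the 9:3:3:1 ratio.

0.900; consistent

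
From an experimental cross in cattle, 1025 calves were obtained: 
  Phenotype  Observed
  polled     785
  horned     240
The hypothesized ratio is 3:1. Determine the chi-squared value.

1.374

Expected counts for N = 1025 under a 3:1 ratio (total parts = 4):
  polled: 1025 × 3/4 = 768.75
  horned: 1025 × 1/4 = 256.25
χ² = Σ (O − E)² / E
  polled: (785 − 768.75)² / 768.75 = 0.3435
  horned: (240 − 256.25)² / 256.25 = 1.0305
χ² = 0.3435 + 1.0305 = 1.374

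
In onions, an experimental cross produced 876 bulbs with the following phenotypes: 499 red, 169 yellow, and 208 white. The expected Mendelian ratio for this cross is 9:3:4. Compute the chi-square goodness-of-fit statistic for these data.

Under the 9:3:4 hypothesis (Σ ratio = 16, N = 876):
  red: 876 × 9/16 = 492.75
  yellow: 876 × 3/16 = 164.25
  white: 876 × 4/16 = 219
χ² = Σ (O − E)² / E
  red: (499 − 492.75)² / 492.75 = 0.0793
  yellow: (169 − 164.25)² / 164.25 = 0.1374
  white: (208 − 219)² / 219 = 0.5525
χ² = 0.0793 + 0.1374 + 0.5525 = 0.7692 ≈ 0.769

0.769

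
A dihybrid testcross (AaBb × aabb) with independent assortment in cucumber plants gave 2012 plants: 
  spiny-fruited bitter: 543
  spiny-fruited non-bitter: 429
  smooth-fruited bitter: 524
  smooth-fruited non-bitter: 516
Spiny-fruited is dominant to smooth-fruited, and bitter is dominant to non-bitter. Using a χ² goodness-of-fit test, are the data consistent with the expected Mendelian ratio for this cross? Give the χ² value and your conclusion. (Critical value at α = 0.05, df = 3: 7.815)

A dihybrid testcross with independent assortment gives a 1:1:1:1 ratio.
The 1:1:1:1 ratio has 4 parts, so with N = 2012 the expected counts are:
  spiny-fruited bitter: 2012 × 1/4 = 503
  spiny-fruited non-bitter: 2012 × 1/4 = 503
  smooth-fruited bitter: 2012 × 1/4 = 503
  smooth-fruited non-bitter: 2012 × 1/4 = 503
χ² = Σ (O − E)² / E
  spiny-fruited bitter: (543 − 503)² / 503 = 3.1809
  spiny-fruited non-bitter: (429 − 503)² / 503 = 10.8867
  smooth-fruited bitter: (524 − 503)² / 503 = 0.8767
  smooth-fruited non-bitter: (516 − 503)² / 503 = 0.3360
χ² = 3.1809 + 10.8867 + 0.8767 + 0.3360 = 15.2803 ≈ 15.280
Degrees of freedom = 4 − 1 = 3; critical value at α = 0.05 is 7.815.
Since 15.280 > 7.815, we reject the null hypothesis — the data do not fit the 1:1:1:1 ratio.

15.280; not consistent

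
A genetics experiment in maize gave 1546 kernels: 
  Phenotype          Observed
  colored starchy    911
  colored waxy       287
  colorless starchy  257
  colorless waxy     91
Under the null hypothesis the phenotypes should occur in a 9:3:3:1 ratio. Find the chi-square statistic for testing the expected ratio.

Total ratio parts = 16. Expected numbers out of 1546:
  colored starchy: 1546 × 9/16 = 869.625
  colored waxy: 1546 × 3/16 = 289.875
  colorless starchy: 1546 × 3/16 = 289.875
  colorless waxy: 1546 × 1/16 = 96.625
χ² = Σ (O − E)² / E
  colored starchy: (911 − 869.625)² / 869.625 = 1.9685
  colored waxy: (287 − 289.875)² / 289.875 = 0.0285
  colorless starchy: (257 − 289.875)² / 289.875 = 3.7284
  colorless waxy: (91 − 96.625)² / 96.625 = 0.3275
χ² = 1.9685 + 0.0285 + 3.7284 + 0.3275 = 6.0529 ≈ 6.053

6.053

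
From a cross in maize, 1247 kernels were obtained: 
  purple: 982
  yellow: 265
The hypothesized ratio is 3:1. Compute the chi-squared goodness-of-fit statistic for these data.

Expected counts for N = 1247 under a 3:1 ratio (total parts = 4):
  purple: 1247 × 3/4 = 935.25
  yellow: 1247 × 1/4 = 311.75
χ² = Σ (O − E)² / E
  purple: (982 − 935.25)² / 935.25 = 2.3369
  yellow: (265 − 311.75)² / 311.75 = 7.0106
χ² = 2.3369 + 7.0106 = 9.3475 ≈ 9.348

9.348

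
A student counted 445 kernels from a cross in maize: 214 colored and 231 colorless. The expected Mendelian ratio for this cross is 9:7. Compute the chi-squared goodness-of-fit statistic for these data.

12.041

Total ratio parts = 16. Expected numbers out of 445:
  colored: 445 × 9/16 = 250.3125
  colorless: 445 × 7/16 = 194.6875
χ² = Σ (O − E)² / E
  colored: (214 − 250.3125)² / 250.3125 = 5.2678
  colorless: (231 − 194.6875)² / 194.6875 = 6.7729
χ² = 5.2678 + 6.7729 = 12.0407 ≈ 12.041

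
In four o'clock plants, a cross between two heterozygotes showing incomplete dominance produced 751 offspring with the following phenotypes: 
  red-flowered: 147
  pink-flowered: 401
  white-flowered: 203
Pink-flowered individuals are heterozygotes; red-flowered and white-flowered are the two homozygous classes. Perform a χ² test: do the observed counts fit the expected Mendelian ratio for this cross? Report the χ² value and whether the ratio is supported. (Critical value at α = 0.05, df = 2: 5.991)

With incomplete dominance, a heterozygote × heterozygote cross gives a 1:2:1 phenotypic ratio.
Total ratio parts = 4. Expected numbers out of 751:
  red-flowered: 751 × 1/4 = 187.75
  pink-flowered: 751 × 2/4 = 375.5
  white-flowered: 751 × 1/4 = 187.75
χ² = Σ (O − E)² / E
  red-flowered: (147 − 187.75)² / 187.75 = 8.8445
  pink-flowered: (401 − 375.5)² / 375.5 = 1.7317
  white-flowered: (203 − 187.75)² / 187.75 = 1.2387
χ² = 8.8445 + 1.7317 + 1.2387 = 11.8149 ≈ 11.815
Degrees of freedom = 3 − 1 = 2; critical value at α = 0.05 is 5.991.
Since 11.815 > 5.991, we reject the null hypothesis — the data do not fit the 1:2:1 ratio.

11.815; not consistent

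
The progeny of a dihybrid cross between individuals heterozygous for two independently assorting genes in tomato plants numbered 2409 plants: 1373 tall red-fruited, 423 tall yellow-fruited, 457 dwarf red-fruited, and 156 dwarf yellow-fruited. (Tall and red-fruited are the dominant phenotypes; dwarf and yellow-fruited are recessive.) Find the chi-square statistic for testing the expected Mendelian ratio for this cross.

A dihybrid F₂ with independent assortment and complete dominance at both loci gives a 9:3:3:1 phenotypic ratio.
The 9:3:3:1 ratio has 16 parts, so with N = 2409 the expected counts are:
  tall red-fruited: 2409 × 9/16 = 1355.0625
  tall yellow-fruited: 2409 × 3/16 = 451.6875
  dwarf red-fruited: 2409 × 3/16 = 451.6875
  dwarf yellow-fruited: 2409 × 1/16 = 150.5625
χ² = Σ (O − E)² / E
  tall red-fruited: (1373 − 1355.0625)² / 1355.0625 = 0.2374
  tall yellow-fruited: (423 − 451.6875)² / 451.6875 = 1.8220
  dwarf red-fruited: (457 − 451.6875)² / 451.6875 = 0.0625
  dwarf yellow-fruited: (156 − 150.5625)² / 150.5625 = 0.1964
χ² = 0.2374 + 1.8220 + 0.0625 + 0.1964 = 2.3183 ≈ 2.318

2.318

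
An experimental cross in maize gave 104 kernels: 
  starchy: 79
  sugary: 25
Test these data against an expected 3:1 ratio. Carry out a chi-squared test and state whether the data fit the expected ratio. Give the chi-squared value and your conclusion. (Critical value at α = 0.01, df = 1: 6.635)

0.051; consistent

Total ratio parts = 4. Expected numbers out of 104:
  starchy: 104 × 3/4 = 78
  sugary: 104 × 1/4 = 26
χ² = Σ (O − E)² / E
  starchy: (79 − 78)² / 78 = 0.0128
  sugary: (25 − 26)² / 26 = 0.0385
χ² = 0.0128 + 0.0385 = 0.0513 ≈ 0.051
Degrees of freedom = 2 − 1 = 1; critical value at α = 0.01 is 6.635.
Since 0.051 < 6.635, we fail to reject the null hypothesis — the data are consistent with the 3:1 ratio.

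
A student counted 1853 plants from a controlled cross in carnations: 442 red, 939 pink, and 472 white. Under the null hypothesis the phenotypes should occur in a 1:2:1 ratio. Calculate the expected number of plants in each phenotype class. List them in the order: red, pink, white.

463.25, 926.5, 463.25

The 1:2:1 ratio has 4 parts, so with N = 1853 the expected counts are:
  red: 1853 × 1/4 = 463.25
  pink: 1853 × 2/4 = 926.5
  white: 1853 × 1/4 = 463.25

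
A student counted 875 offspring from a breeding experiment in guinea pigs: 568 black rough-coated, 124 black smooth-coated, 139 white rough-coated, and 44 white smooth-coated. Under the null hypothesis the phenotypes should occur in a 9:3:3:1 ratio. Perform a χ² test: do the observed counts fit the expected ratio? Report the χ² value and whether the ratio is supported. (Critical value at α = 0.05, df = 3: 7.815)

Total ratio parts = 16. Expected numbers out of 875:
  black rough-coated: 875 × 9/16 = 492.1875
  black smooth-coated: 875 × 3/16 = 164.0625
  white rough-coated: 875 × 3/16 = 164.0625
  white smooth-coated: 875 × 1/16 = 54.6875
χ² = Σ (O − E)² / E
  black rough-coated: (568 − 492.1875)² / 492.1875 = 11.6775
  black smooth-coated: (124 − 164.0625)² / 164.0625 = 9.7829
  white rough-coated: (139 − 164.0625)² / 164.0625 = 3.8286
  white smooth-coated: (44 − 54.6875)² / 54.6875 = 2.0886
χ² = 11.6775 + 9.7829 + 3.8286 + 2.0886 = 27.3776 ≈ 27.378
Degrees of freedom = 4 − 1 = 3; critical value at α = 0.05 is 7.815.
Since 27.378 > 7.815, we reject the null hypothesis — the data do not fit the 9:3:3:1 ratio.

27.378; not consistent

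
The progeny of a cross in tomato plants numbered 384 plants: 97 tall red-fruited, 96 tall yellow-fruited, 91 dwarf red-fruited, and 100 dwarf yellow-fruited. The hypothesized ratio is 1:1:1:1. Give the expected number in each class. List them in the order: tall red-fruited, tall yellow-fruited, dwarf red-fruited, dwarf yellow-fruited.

96, 96, 96, 96

The 1:1:1:1 ratio has 4 parts, so with N = 384 the expected counts are:
  tall red-fruited: 384 × 1/4 = 96
  tall yellow-fruited: 384 × 1/4 = 96
  dwarf red-fruited: 384 × 1/4 = 96
  dwarf yellow-fruited: 384 × 1/4 = 96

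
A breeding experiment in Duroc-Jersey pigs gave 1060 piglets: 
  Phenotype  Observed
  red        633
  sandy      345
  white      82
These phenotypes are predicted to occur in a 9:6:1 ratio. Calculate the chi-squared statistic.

Under the 9:6:1 hypothesis (Σ ratio = 16, N = 1060):
  red: 1060 × 9/16 = 596.25
  sandy: 1060 × 6/16 = 397.5
  white: 1060 × 1/16 = 66.25
χ² = Σ (O − E)² / E
  red: (633 − 596.25)² / 596.25 = 2.2651
  sandy: (345 − 397.5)² / 397.5 = 6.9340
  white: (82 − 66.25)² / 66.25 = 3.7443
χ² = 2.2651 + 6.9340 + 3.7443 = 12.9434 ≈ 12.943

12.943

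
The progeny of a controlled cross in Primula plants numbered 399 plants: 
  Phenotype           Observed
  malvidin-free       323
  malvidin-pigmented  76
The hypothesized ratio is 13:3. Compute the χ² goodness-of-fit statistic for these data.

0.023

Total ratio parts = 16. Expected numbers out of 399:
  malvidin-free: 399 × 13/16 = 324.1875
  malvidin-pigmented: 399 × 3/16 = 74.8125
χ² = Σ (O − E)² / E
  malvidin-free: (323 − 324.1875)² / 324.1875 = 0.0043
  malvidin-pigmented: (76 − 74.8125)² / 74.8125 = 0.0188
χ² = 0.0043 + 0.0188 = 0.0231 ≈ 0.023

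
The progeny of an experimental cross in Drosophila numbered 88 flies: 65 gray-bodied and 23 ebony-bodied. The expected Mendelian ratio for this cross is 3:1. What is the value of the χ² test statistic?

0.061

Under the 3:1 hypothesis (Σ ratio = 4, N = 88):
  gray-bodied: 88 × 3/4 = 66
  ebony-bodied: 88 × 1/4 = 22
χ² = Σ (O − E)² / E
  gray-bodied: (65 − 66)² / 66 = 0.0152
  ebony-bodied: (23 − 22)² / 22 = 0.0455
χ² = 0.0152 + 0.0455 = 0.0607 ≈ 0.061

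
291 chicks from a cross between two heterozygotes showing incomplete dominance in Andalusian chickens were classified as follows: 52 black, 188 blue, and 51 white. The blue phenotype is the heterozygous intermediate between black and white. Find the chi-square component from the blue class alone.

12.414

With incomplete dominance, a heterozygote × heterozygote cross gives a 1:2:1 phenotypic ratio.
The 1:2:1 ratio has 4 parts, so with N = 291 the expected counts are:
  black: 291 × 1/4 = 72.75
  blue: 291 × 2/4 = 145.5
  white: 291 × 1/4 = 72.75
Contribution of blue: (188 − 145.5)² / 145.5 = 12.4141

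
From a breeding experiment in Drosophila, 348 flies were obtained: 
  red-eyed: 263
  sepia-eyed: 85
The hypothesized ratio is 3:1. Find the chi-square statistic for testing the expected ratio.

Under the 3:1 hypothesis (Σ ratio = 4, N = 348):
  red-eyed: 348 × 3/4 = 261
  sepia-eyed: 348 × 1/4 = 87
χ² = Σ (O − E)² / E
  red-eyed: (263 − 261)² / 261 = 0.0153
  sepia-eyed: (85 − 87)² / 87 = 0.0460
χ² = 0.0153 + 0.0460 = 0.0613 ≈ 0.061

0.061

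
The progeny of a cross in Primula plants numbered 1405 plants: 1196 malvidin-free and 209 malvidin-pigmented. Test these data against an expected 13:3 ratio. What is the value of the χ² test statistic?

13.845

The 13:3 ratio has 16 parts, so with N = 1405 the expected counts are:
  malvidin-free: 1405 × 13/16 = 1141.5625
  malvidin-pigmented: 1405 × 3/16 = 263.4375
χ² = Σ (O − E)² / E
  malvidin-free: (1196 − 1141.5625)² / 1141.5625 = 2.5960
  malvidin-pigmented: (209 − 263.4375)² / 263.4375 = 11.2491
χ² = 2.5960 + 11.2491 = 13.8451 ≈ 13.845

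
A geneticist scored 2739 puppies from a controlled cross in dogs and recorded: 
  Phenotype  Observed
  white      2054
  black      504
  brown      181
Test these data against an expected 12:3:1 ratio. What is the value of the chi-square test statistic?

Total ratio parts = 16. Expected numbers out of 2739:
  white: 2739 × 12/16 = 2054.25
  black: 2739 × 3/16 = 513.5625
  brown: 2739 × 1/16 = 171.1875
χ² = Σ (O − E)² / E
  white: (2054 − 2054.25)² / 2054.25 = 0.0000
  black: (504 − 513.5625)² / 513.5625 = 0.1781
  brown: (181 − 171.1875)² / 171.1875 = 0.5625
χ² = 0.0000 + 0.1781 + 0.5625 = 0.7406 ≈ 0.741

0.741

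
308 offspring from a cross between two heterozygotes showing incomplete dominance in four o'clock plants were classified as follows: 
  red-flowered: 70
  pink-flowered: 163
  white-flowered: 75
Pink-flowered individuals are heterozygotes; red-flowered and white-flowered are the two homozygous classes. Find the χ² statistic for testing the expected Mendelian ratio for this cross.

With incomplete dominance, a heterozygote × heterozygote cross gives a 1:2:1 phenotypic ratio.
Total ratio parts = 4. Expected numbers out of 308:
  red-flowered: 308 × 1/4 = 77
  pink-flowered: 308 × 2/4 = 154
  white-flowered: 308 × 1/4 = 77
χ² = Σ (O − E)² / E
  red-flowered: (70 − 77)² / 77 = 0.6364
  pink-flowered: (163 − 154)² / 154 = 0.5260
  white-flowered: (75 − 77)² / 77 = 0.0519
χ² = 0.6364 + 0.5260 + 0.0519 = 1.2143 ≈ 1.214

1.214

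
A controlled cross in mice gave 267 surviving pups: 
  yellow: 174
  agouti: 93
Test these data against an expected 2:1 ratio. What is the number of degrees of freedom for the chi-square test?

1

A goodness-of-fit test with 2 phenotype classes has df = 2 − 1 = 1.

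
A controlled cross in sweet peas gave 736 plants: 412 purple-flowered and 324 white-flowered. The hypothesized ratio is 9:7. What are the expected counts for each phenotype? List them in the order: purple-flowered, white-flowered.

Under the 9:7 hypothesis (Σ ratio = 16, N = 736):
  purple-flowered: 736 × 9/16 = 414
  white-flowered: 736 × 7/16 = 322

414, 322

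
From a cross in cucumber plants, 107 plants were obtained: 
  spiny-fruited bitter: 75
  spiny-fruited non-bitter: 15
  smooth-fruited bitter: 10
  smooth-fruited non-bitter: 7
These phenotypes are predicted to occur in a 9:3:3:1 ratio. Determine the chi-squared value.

Total ratio parts = 16. Expected numbers out of 107:
  spiny-fruited bitter: 107 × 9/16 = 60.1875
  spiny-fruited non-bitter: 107 × 3/16 = 20.0625
  smooth-fruited bitter: 107 × 3/16 = 20.0625
  smooth-fruited non-bitter: 107 × 1/16 = 6.6875
χ² = Σ (O − E)² / E
  spiny-fruited bitter: (75 − 60.1875)² / 60.1875 = 3.6454
  spiny-fruited non-bitter: (15 − 20.0625)² / 20.0625 = 1.2775
  smooth-fruited bitter: (10 − 20.0625)² / 20.0625 = 5.0469
  smooth-fruited non-bitter: (7 − 6.6875)² / 6.6875 = 0.0146
χ² = 3.6454 + 1.2775 + 5.0469 + 0.0146 = 9.9844 ≈ 9.984

9.984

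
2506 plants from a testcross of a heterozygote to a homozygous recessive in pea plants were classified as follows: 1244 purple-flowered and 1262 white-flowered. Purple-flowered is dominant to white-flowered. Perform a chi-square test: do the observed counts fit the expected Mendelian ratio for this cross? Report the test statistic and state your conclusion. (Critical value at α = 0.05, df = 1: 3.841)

0.129; consistent

A testcross of a heterozygote (Aa × aa) gives a 1:1 phenotypic ratio.
The 1:1 ratio has 2 parts, so with N = 2506 the expected counts are:
  purple-flowered: 2506 × 1/2 = 1253
  white-flowered: 2506 × 1/2 = 1253
χ² = Σ (O − E)² / E
  purple-flowered: (1244 − 1253)² / 1253 = 0.0646
  white-flowered: (1262 − 1253)² / 1253 = 0.0646
χ² = 0.0646 + 0.0646 = 0.1292 ≈ 0.129
Degrees of freedom = 2 − 1 = 1; critical value at α = 0.05 is 3.841.
Since 0.129 < 3.841, we fail to reject the null hypothesis — the data are consistent with the 1:1 ratio.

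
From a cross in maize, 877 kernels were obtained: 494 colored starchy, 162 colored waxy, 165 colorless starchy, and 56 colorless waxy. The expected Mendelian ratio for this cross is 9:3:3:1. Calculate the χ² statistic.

Expected counts for N = 877 under a 9:3:3:1 ratio (total parts = 16):
  colored starchy: 877 × 9/16 = 493.3125
  colored waxy: 877 × 3/16 = 164.4375
  colorless starchy: 877 × 3/16 = 164.4375
  colorless waxy: 877 × 1/16 = 54.8125
χ² = Σ (O − E)² / E
  colored starchy: (494 − 493.3125)² / 493.3125 = 0.0010
  colored waxy: (162 − 164.4375)² / 164.4375 = 0.0361
  colorless starchy: (165 − 164.4375)² / 164.4375 = 0.0019
  colorless waxy: (56 − 54.8125)² / 54.8125 = 0.0257
χ² = 0.0010 + 0.0361 + 0.0019 + 0.0257 = 0.0647 ≈ 0.065

0.065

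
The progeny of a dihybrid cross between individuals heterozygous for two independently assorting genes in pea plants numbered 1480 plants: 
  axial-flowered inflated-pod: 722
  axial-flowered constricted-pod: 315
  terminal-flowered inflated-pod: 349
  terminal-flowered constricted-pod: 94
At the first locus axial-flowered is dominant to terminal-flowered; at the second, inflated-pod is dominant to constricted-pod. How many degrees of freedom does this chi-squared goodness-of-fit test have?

A dihybrid F₂ with independent assortment and complete dominance at both loci gives a 9:3:3:1 phenotypic ratio.
A goodness-of-fit test with 4 phenotype classes has df = 4 − 1 = 3.

3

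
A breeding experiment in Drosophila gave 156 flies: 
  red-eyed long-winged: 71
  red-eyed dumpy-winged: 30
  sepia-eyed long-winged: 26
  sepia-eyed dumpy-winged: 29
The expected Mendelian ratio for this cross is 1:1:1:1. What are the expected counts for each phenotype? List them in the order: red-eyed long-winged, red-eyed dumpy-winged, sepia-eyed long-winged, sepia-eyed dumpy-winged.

The 1:1:1:1 ratio has 4 parts, so with N = 156 the expected counts are:
  red-eyed long-winged: 156 × 1/4 = 39
  red-eyed dumpy-winged: 156 × 1/4 = 39
  sepia-eyed long-winged: 156 × 1/4 = 39
  sepia-eyed dumpy-winged: 156 × 1/4 = 39

39, 39, 39, 39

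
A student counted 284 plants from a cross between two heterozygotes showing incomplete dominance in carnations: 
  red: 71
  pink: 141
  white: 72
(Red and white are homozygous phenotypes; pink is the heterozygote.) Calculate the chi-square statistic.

0.021

With incomplete dominance, a heterozygote × heterozygote cross gives a 1:2:1 phenotypic ratio.
Under the 1:2:1 hypothesis (Σ ratio = 4, N = 284):
  red: 284 × 1/4 = 71
  pink: 284 × 2/4 = 142
  white: 284 × 1/4 = 71
χ² = Σ (O − E)² / E
  red: (71 − 71)² / 71 = 0.0000
  pink: (141 − 142)² / 142 = 0.0070
  white: (72 − 71)² / 71 = 0.0141
χ² = 0.0000 + 0.0070 + 0.0141 = 0.0211 ≈ 0.021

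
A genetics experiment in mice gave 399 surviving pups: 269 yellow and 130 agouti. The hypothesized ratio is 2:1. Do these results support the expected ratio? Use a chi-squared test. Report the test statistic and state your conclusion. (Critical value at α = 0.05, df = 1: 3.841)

0.102; consistent

Under the 2:1 hypothesis (Σ ratio = 3, N = 399):
  yellow: 399 × 2/3 = 266
  agouti: 399 × 1/3 = 133
χ² = Σ (O − E)² / E
  yellow: (269 − 266)² / 266 = 0.0338
  agouti: (130 − 133)² / 133 = 0.0677
χ² = 0.0338 + 0.0677 = 0.1015 ≈ 0.102
Degrees of freedom = 2 − 1 = 1; critical value at α = 0.05 is 3.841.
Since 0.102 < 3.841, we fail to reject the null hypothesis — the data are consistent with the 2:1 ratio.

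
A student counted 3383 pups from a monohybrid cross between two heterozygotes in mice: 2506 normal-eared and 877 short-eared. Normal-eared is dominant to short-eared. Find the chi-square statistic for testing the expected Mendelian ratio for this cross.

1.540

For a monohybrid cross between heterozygotes with complete dominance, the expected phenotypic ratio is 3:1.
Expected counts for N = 3383 under a 3:1 ratio (total parts = 4):
  normal-eared: 3383 × 3/4 = 2537.25
  short-eared: 3383 × 1/4 = 845.75
χ² = Σ (O − E)² / E
  normal-eared: (2506 − 2537.25)² / 2537.25 = 0.3849
  short-eared: (877 − 845.75)² / 845.75 = 1.1547
χ² = 0.3849 + 1.1547 = 1.5396 ≈ 1.540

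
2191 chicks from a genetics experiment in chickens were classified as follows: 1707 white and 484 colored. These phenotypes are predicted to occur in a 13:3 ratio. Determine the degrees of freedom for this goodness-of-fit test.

1

A goodness-of-fit test with 2 phenotype classes has df = 2 − 1 = 1.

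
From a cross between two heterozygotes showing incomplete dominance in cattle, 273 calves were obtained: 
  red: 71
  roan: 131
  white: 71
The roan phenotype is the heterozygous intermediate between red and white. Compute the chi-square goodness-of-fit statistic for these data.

0.443

With incomplete dominance, a heterozygote × heterozygote cross gives a 1:2:1 phenotypic ratio.
Expected counts for N = 273 under a 1:2:1 ratio (total parts = 4):
  red: 273 × 1/4 = 68.25
  roan: 273 × 2/4 = 136.5
  white: 273 × 1/4 = 68.25
χ² = Σ (O − E)² / E
  red: (71 − 68.25)² / 68.25 = 0.1108
  roan: (131 − 136.5)² / 136.5 = 0.2216
  white: (71 − 68.25)² / 68.25 = 0.1108
χ² = 0.1108 + 0.2216 + 0.1108 = 0.4432 ≈ 0.443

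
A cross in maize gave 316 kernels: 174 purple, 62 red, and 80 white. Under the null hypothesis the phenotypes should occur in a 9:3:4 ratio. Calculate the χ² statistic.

0.219

Under the 9:3:4 hypothesis (Σ ratio = 16, N = 316):
  purple: 316 × 9/16 = 177.75
  red: 316 × 3/16 = 59.25
  white: 316 × 4/16 = 79
χ² = Σ (O − E)² / E
  purple: (174 − 177.75)² / 177.75 = 0.0791
  red: (62 − 59.25)² / 59.25 = 0.1276
  white: (80 − 79)² / 79 = 0.0127
χ² = 0.0791 + 0.1276 + 0.0127 = 0.2194 ≈ 0.219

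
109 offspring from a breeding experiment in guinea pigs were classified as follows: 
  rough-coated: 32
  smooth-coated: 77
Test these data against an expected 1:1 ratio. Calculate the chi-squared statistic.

Expected counts for N = 109 under a 1:1 ratio (total parts = 2):
  rough-coated: 109 × 1/2 = 54.5
  smooth-coated: 109 × 1/2 = 54.5
χ² = Σ (O − E)² / E
  rough-coated: (32 − 54.5)² / 54.5 = 9.2890
  smooth-coated: (77 − 54.5)² / 54.5 = 9.2890
χ² = 9.2890 + 9.2890 = 18.578

18.578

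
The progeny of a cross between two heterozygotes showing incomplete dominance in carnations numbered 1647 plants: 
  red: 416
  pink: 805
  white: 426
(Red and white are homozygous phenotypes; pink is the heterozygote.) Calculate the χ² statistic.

With incomplete dominance, a heterozygote × heterozygote cross gives a 1:2:1 phenotypic ratio.
Expected counts for N = 1647 under a 1:2:1 ratio (total parts = 4):
  red: 1647 × 1/4 = 411.75
  pink: 1647 × 2/4 = 823.5
  white: 1647 × 1/4 = 411.75
χ² = Σ (O − E)² / E
  red: (416 − 411.75)² / 411.75 = 0.0439
  pink: (805 − 823.5)² / 823.5 = 0.4156
  white: (426 − 411.75)² / 411.75 = 0.4932
χ² = 0.0439 + 0.4156 + 0.4932 = 0.9527 ≈ 0.953

0.953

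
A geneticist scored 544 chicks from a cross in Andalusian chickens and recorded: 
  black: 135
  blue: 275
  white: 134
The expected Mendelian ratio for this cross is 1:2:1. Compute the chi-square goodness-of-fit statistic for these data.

0.070

Total ratio parts = 4. Expected numbers out of 544:
  black: 544 × 1/4 = 136
  blue: 544 × 2/4 = 272
  white: 544 × 1/4 = 136
χ² = Σ (O − E)² / E
  black: (135 − 136)² / 136 = 0.0074
  blue: (275 − 272)² / 272 = 0.0331
  white: (134 − 136)² / 136 = 0.0294
χ² = 0.0074 + 0.0331 + 0.0294 = 0.0699 ≈ 0.070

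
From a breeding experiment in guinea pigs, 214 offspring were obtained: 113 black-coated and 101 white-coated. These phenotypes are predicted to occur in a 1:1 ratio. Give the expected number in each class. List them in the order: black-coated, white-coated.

Total ratio parts = 2. Expected numbers out of 214:
  black-coated: 214 × 1/2 = 107
  white-coated: 214 × 1/2 = 107

107, 107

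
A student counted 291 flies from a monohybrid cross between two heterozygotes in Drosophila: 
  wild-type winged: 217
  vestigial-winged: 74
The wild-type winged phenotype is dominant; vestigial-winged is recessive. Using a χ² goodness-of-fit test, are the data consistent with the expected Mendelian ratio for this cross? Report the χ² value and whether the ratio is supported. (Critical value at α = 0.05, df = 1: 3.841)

0.029; consistent

For a monohybrid cross between heterozygotes with complete dominance, the expected phenotypic ratio is 3:1.
Total ratio parts = 4. Expected numbers out of 291:
  wild-type winged: 291 × 3/4 = 218.25
  vestigial-winged: 291 × 1/4 = 72.75
χ² = Σ (O − E)² / E
  wild-type winged: (217 − 218.25)² / 218.25 = 0.0072
  vestigial-winged: (74 − 72.75)² / 72.75 = 0.0215
χ² = 0.0072 + 0.0215 = 0.0287 ≈ 0.029
Degrees of freedom = 2 − 1 = 1; critical value at α = 0.05 is 3.841.
Since 0.029 < 3.841, we fail to reject the null hypothesis — the data are consistent with the 3:1 ratio.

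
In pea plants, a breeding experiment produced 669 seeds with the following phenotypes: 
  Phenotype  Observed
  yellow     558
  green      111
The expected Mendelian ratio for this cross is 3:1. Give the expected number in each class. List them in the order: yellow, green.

501.75, 167.25

Expected counts for N = 669 under a 3:1 ratio (total parts = 4):
  yellow: 669 × 3/4 = 501.75
  green: 669 × 1/4 = 167.25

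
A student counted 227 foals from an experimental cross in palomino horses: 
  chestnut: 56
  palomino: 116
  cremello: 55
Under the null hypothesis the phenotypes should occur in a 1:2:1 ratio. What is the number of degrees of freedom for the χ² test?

A goodness-of-fit test with 3 phenotype classes has df = 3 − 1 = 2.

2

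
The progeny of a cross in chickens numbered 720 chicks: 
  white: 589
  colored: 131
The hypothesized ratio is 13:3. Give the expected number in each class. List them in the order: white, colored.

The 13:3 ratio has 16 parts, so with N = 720 the expected counts are:
  white: 720 × 13/16 = 585
  colored: 720 × 3/16 = 135

585, 135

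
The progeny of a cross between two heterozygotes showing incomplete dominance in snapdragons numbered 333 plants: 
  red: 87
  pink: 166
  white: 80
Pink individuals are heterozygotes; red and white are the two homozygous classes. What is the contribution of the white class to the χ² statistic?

With incomplete dominance, a heterozygote × heterozygote cross gives a 1:2:1 phenotypic ratio.
Total ratio parts = 4. Expected numbers out of 333:
  red: 333 × 1/4 = 83.25
  pink: 333 × 2/4 = 166.5
  white: 333 × 1/4 = 83.25
Contribution of white: (80 − 83.25)² / 83.25 = 0.1269

0.127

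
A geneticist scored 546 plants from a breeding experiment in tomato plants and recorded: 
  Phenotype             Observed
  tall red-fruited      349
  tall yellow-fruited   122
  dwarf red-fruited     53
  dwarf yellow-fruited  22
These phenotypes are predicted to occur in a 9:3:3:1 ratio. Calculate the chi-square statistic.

Under the 9:3:3:1 hypothesis (Σ ratio = 16, N = 546):
  tall red-fruited: 546 × 9/16 = 307.125
  tall yellow-fruited: 546 × 3/16 = 102.375
  dwarf red-fruited: 546 × 3/16 = 102.375
  dwarf yellow-fruited: 546 × 1/16 = 34.125
χ² = Σ (O − E)² / E
  tall red-fruited: (349 − 307.125)² / 307.125 = 5.7095
  tall yellow-fruited: (122 − 102.375)² / 102.375 = 3.7621
  dwarf red-fruited: (53 − 102.375)² / 102.375 = 23.8133
  dwarf yellow-fruited: (22 − 34.125)² / 34.125 = 4.3082
χ² = 5.7095 + 3.7621 + 23.8133 + 4.3082 = 37.5931 ≈ 37.593

37.593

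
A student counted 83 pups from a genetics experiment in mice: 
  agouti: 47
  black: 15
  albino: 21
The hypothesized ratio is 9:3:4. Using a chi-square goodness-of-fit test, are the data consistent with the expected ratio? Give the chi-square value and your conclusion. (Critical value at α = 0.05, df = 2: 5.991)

Total ratio parts = 16. Expected numbers out of 83:
  agouti: 83 × 9/16 = 46.6875
  black: 83 × 3/16 = 15.5625
  albino: 83 × 4/16 = 20.75
χ² = Σ (O − E)² / E
  agouti: (47 − 46.6875)² / 46.6875 = 0.0021
  black: (15 − 15.5625)² / 15.5625 = 0.0203
  albino: (21 − 20.75)² / 20.75 = 0.0030
χ² = 0.0021 + 0.0203 + 0.0030 = 0.0254 ≈ 0.025
Degrees of freedom = 3 − 1 = 2; critical value at α = 0.05 is 5.991.
Since 0.025 < 5.991, we fail to reject the null hypothesis — the data are consistent with the 9:3:4 ratio.

0.025; consistent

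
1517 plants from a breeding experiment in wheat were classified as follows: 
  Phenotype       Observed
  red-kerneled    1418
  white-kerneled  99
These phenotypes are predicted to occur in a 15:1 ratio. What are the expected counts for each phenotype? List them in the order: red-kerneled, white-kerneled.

1422.1875, 94.8125

Under the 15:1 hypothesis (Σ ratio = 16, N = 1517):
  red-kerneled: 1517 × 15/16 = 1422.1875
  white-kerneled: 1517 × 1/16 = 94.8125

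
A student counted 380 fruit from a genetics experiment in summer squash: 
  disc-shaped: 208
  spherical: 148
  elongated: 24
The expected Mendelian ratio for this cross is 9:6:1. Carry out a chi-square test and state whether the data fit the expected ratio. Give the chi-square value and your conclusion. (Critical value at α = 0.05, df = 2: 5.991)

Total ratio parts = 16. Expected numbers out of 380:
  disc-shaped: 380 × 9/16 = 213.75
  spherical: 380 × 6/16 = 142.5
  elongated: 380 × 1/16 = 23.75
χ² = Σ (O − E)² / E
  disc-shaped: (208 − 213.75)² / 213.75 = 0.1547
  spherical: (148 − 142.5)² / 142.5 = 0.2123
  elongated: (24 − 23.75)² / 23.75 = 0.0026
χ² = 0.1547 + 0.2123 + 0.0026 = 0.3696 ≈ 0.370
Degrees of freedom = 3 − 1 = 2; critical value at α = 0.05 is 5.991.
Since 0.370 < 5.991, we fail to reject the null hypothesis — the data are consistent with the 9:6:1 ratio.

0.370; consistent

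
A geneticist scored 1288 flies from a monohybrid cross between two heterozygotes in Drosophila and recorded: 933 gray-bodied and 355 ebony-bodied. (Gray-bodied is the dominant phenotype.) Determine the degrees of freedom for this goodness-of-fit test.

1

For a monohybrid cross between heterozygotes with complete dominance, the expected phenotypic ratio is 3:1.
A goodness-of-fit test with 2 phenotype classes has df = 2 − 1 = 1.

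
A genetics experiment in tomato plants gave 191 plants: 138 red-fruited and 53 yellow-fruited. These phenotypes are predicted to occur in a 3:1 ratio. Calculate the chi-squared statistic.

0.770

Expected counts for N = 191 under a 3:1 ratio (total parts = 4):
  red-fruited: 191 × 3/4 = 143.25
  yellow-fruited: 191 × 1/4 = 47.75
χ² = Σ (O − E)² / E
  red-fruited: (138 − 143.25)² / 143.25 = 0.1924
  yellow-fruited: (53 − 47.75)² / 47.75 = 0.5772
χ² = 0.1924 + 0.5772 = 0.7696 ≈ 0.770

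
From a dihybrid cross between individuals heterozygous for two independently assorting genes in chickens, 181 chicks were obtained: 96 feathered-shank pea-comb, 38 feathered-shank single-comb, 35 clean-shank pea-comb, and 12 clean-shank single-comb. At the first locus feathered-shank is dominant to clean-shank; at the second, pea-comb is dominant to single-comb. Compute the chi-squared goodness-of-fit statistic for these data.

0.893

A dihybrid F₂ with independent assortment and complete dominance at both loci gives a 9:3:3:1 phenotypic ratio.
Expected counts for N = 181 under a 9:3:3:1 ratio (total parts = 16):
  feathered-shank pea-comb: 181 × 9/16 = 101.8125
  feathered-shank single-comb: 181 × 3/16 = 33.9375
  clean-shank pea-comb: 181 × 3/16 = 33.9375
  clean-shank single-comb: 181 × 1/16 = 11.3125
χ² = Σ (O − E)² / E
  feathered-shank pea-comb: (96 − 101.8125)² / 101.8125 = 0.3318
  feathered-shank single-comb: (38 − 33.9375)² / 33.9375 = 0.4863
  clean-shank pea-comb: (35 − 33.9375)² / 33.9375 = 0.0333
  clean-shank single-comb: (12 − 11.3125)² / 11.3125 = 0.0418
χ² = 0.3318 + 0.4863 + 0.0333 + 0.0418 = 0.8932 ≈ 0.893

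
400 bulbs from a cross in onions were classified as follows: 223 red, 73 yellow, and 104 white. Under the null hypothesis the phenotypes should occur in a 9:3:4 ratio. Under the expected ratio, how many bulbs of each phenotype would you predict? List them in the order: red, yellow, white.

Expected counts for N = 400 under a 9:3:4 ratio (total parts = 16):
  red: 400 × 9/16 = 225
  yellow: 400 × 3/16 = 75
  white: 400 × 4/16 = 100

225, 75, 100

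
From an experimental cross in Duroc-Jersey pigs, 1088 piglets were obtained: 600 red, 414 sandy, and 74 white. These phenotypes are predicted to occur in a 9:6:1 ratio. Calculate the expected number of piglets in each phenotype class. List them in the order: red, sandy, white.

612, 408, 68

Expected counts for N = 1088 under a 9:6:1 ratio (total parts = 16):
  red: 1088 × 9/16 = 612
  sandy: 1088 × 6/16 = 408
  white: 1088 × 1/16 = 68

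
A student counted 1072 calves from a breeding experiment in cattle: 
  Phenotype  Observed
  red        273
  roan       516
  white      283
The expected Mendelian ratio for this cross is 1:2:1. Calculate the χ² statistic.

Total ratio parts = 4. Expected numbers out of 1072:
  red: 1072 × 1/4 = 268
  roan: 1072 × 2/4 = 536
  white: 1072 × 1/4 = 268
χ² = Σ (O − E)² / E
  red: (273 − 268)² / 268 = 0.0933
  roan: (516 − 536)² / 536 = 0.7463
  white: (283 − 268)² / 268 = 0.8396
χ² = 0.0933 + 0.7463 + 0.8396 = 1.6792 ≈ 1.679

1.679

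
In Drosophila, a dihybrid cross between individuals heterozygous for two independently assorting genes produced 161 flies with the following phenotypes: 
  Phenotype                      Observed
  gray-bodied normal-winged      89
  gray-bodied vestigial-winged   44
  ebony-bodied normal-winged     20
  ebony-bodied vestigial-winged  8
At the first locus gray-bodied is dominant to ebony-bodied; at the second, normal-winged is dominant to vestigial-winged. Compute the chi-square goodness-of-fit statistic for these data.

A dihybrid F₂ with independent assortment and complete dominance at both loci gives a 9:3:3:1 phenotypic ratio.
The 9:3:3:1 ratio has 16 parts, so with N = 161 the expected counts are:
  gray-bodied normal-winged: 161 × 9/16 = 90.5625
  gray-bodied vestigial-winged: 161 × 3/16 = 30.1875
  ebony-bodied normal-winged: 161 × 3/16 = 30.1875
  ebony-bodied vestigial-winged: 161 × 1/16 = 10.0625
χ² = Σ (O − E)² / E
  gray-bodied normal-winged: (89 − 90.5625)² / 90.5625 = 0.0270
  gray-bodied vestigial-winged: (44 − 30.1875)² / 30.1875 = 6.3200
  ebony-bodied normal-winged: (20 − 30.1875)² / 30.1875 = 3.4380
  ebony-bodied vestigial-winged: (8 − 10.0625)² / 10.0625 = 0.4227
χ² = 0.0270 + 6.3200 + 3.4380 + 0.4227 = 10.2077 ≈ 10.208

10.208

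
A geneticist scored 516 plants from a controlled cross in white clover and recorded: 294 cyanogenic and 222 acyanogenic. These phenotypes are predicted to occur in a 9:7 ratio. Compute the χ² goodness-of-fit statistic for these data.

The 9:7 ratio has 16 parts, so with N = 516 the expected counts are:
  cyanogenic: 516 × 9/16 = 290.25
  acyanogenic: 516 × 7/16 = 225.75
χ² = Σ (O − E)² / E
  cyanogenic: (294 − 290.25)² / 290.25 = 0.0484
  acyanogenic: (222 − 225.75)² / 225.75 = 0.0623
χ² = 0.0484 + 0.0623 = 0.1107 ≈ 0.111

0.111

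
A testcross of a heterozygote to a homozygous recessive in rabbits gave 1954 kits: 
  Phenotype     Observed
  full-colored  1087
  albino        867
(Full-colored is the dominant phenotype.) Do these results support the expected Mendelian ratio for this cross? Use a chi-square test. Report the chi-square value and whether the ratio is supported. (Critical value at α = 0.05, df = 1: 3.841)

24.770; not consistent

A testcross of a heterozygote (Aa × aa) gives a 1:1 phenotypic ratio.
Total ratio parts = 2. Expected numbers out of 1954:
  full-colored: 1954 × 1/2 = 977
  albino: 1954 × 1/2 = 977
χ² = Σ (O − E)² / E
  full-colored: (1087 − 977)² / 977 = 12.3849
  albino: (867 − 977)² / 977 = 12.3849
χ² = 12.3849 + 12.3849 = 24.7698 ≈ 24.770
Degrees of freedom = 2 − 1 = 1; critical value at α = 0.05 is 3.841.
Since 24.770 > 3.841, we reject the null hypothesis — the data do not fit the 1:1 ratio.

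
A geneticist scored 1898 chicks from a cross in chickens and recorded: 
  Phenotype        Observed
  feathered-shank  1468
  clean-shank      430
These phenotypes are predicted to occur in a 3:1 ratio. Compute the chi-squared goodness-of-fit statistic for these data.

5.564

The 3:1 ratio has 4 parts, so with N = 1898 the expected counts are:
  feathered-shank: 1898 × 3/4 = 1423.5
  clean-shank: 1898 × 1/4 = 474.5
χ² = Σ (O − E)² / E
  feathered-shank: (1468 − 1423.5)² / 1423.5 = 1.3911
  clean-shank: (430 − 474.5)² / 474.5 = 4.1733
χ² = 1.3911 + 4.1733 = 5.5644 ≈ 5.564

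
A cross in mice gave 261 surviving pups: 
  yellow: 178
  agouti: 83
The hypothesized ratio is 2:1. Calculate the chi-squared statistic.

0.276

The 2:1 ratio has 3 parts, so with N = 261 the expected counts are:
  yellow: 261 × 2/3 = 174
  agouti: 261 × 1/3 = 87
χ² = Σ (O − E)² / E
  yellow: (178 − 174)² / 174 = 0.0920
  agouti: (83 − 87)² / 87 = 0.1839
χ² = 0.0920 + 0.1839 = 0.2759 ≈ 0.276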